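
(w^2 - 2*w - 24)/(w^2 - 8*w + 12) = (w + 4)/(w - 2)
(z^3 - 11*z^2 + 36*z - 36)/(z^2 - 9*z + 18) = z - 2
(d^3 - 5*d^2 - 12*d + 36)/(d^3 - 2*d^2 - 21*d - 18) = (d - 2)/(d + 1)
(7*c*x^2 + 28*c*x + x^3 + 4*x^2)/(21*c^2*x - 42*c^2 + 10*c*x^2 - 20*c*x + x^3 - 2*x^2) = x*(x + 4)/(3*c*x - 6*c + x^2 - 2*x)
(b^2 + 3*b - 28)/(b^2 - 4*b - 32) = (-b^2 - 3*b + 28)/(-b^2 + 4*b + 32)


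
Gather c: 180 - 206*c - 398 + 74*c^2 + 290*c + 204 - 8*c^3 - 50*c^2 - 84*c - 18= -8*c^3 + 24*c^2 - 32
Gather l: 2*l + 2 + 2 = 2*l + 4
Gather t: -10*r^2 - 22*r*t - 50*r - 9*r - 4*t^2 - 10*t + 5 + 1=-10*r^2 - 59*r - 4*t^2 + t*(-22*r - 10) + 6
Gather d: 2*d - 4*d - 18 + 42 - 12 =12 - 2*d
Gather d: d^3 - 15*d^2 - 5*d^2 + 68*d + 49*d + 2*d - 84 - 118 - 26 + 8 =d^3 - 20*d^2 + 119*d - 220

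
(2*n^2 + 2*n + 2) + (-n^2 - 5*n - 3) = n^2 - 3*n - 1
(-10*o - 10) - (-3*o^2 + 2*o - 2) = 3*o^2 - 12*o - 8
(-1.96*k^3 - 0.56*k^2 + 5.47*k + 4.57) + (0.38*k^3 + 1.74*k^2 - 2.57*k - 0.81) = -1.58*k^3 + 1.18*k^2 + 2.9*k + 3.76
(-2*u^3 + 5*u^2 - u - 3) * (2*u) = -4*u^4 + 10*u^3 - 2*u^2 - 6*u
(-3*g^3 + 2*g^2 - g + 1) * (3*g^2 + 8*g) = -9*g^5 - 18*g^4 + 13*g^3 - 5*g^2 + 8*g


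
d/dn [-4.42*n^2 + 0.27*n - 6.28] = 0.27 - 8.84*n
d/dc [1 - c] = -1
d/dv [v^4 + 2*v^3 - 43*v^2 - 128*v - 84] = 4*v^3 + 6*v^2 - 86*v - 128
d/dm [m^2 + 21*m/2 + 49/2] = 2*m + 21/2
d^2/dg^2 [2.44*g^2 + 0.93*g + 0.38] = 4.88000000000000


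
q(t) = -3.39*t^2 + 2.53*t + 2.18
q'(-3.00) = 22.87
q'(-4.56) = 33.45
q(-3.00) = -35.92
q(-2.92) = -34.11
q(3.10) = -22.55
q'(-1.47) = 12.50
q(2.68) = -15.39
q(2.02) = -6.54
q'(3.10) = -18.49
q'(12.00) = -78.83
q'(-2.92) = 22.33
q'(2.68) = -15.64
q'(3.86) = -23.64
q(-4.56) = -79.85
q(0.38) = 2.65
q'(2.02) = -11.17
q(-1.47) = -8.86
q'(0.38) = -0.05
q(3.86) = -38.56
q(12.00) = -455.62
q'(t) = 2.53 - 6.78*t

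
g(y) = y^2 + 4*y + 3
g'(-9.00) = -14.00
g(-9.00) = 48.00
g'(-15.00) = -26.00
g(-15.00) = 168.00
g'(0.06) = 4.12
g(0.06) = 3.24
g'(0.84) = 5.68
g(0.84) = 7.07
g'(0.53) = 5.06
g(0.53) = 5.40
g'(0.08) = 4.16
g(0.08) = 3.33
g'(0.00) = 4.00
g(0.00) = 3.00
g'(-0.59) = 2.82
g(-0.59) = 0.99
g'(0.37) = 4.74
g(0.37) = 4.62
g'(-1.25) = 1.50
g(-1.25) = -0.44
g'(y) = 2*y + 4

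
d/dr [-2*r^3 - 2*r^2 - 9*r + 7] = -6*r^2 - 4*r - 9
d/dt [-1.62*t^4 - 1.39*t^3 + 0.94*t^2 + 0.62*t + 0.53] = -6.48*t^3 - 4.17*t^2 + 1.88*t + 0.62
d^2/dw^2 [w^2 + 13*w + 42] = 2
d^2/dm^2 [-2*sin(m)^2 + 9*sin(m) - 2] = -9*sin(m) - 4*cos(2*m)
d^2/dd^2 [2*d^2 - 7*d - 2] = 4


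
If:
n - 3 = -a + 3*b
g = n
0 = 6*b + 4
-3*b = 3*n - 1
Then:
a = 0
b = -2/3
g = 1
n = 1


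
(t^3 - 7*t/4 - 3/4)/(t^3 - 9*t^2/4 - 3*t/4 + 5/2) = (4*t^2 - 4*t - 3)/(4*t^2 - 13*t + 10)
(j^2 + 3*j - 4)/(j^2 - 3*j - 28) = (j - 1)/(j - 7)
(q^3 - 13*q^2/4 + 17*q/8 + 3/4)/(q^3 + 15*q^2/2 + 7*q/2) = (8*q^3 - 26*q^2 + 17*q + 6)/(4*q*(2*q^2 + 15*q + 7))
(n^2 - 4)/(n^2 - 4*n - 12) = (n - 2)/(n - 6)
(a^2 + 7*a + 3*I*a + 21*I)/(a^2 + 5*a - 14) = (a + 3*I)/(a - 2)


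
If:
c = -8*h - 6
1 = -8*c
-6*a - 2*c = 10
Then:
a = -13/8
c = -1/8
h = -47/64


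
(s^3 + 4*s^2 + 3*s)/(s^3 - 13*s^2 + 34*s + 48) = s*(s + 3)/(s^2 - 14*s + 48)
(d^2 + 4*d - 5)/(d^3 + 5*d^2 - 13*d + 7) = (d + 5)/(d^2 + 6*d - 7)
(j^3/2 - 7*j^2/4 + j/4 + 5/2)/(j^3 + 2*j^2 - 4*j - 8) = (2*j^2 - 3*j - 5)/(4*(j^2 + 4*j + 4))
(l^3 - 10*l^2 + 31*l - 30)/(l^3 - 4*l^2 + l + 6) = (l - 5)/(l + 1)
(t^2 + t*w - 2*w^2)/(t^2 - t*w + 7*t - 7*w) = (t + 2*w)/(t + 7)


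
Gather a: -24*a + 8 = 8 - 24*a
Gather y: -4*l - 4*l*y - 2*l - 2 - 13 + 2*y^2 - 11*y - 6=-6*l + 2*y^2 + y*(-4*l - 11) - 21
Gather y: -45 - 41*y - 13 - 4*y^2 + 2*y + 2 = -4*y^2 - 39*y - 56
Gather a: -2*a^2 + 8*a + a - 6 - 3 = -2*a^2 + 9*a - 9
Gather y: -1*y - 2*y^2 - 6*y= -2*y^2 - 7*y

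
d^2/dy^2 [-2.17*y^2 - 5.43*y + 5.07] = -4.34000000000000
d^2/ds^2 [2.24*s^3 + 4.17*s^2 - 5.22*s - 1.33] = 13.44*s + 8.34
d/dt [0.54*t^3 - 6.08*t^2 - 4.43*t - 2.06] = 1.62*t^2 - 12.16*t - 4.43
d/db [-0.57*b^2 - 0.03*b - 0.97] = -1.14*b - 0.03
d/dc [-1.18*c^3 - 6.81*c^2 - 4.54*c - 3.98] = -3.54*c^2 - 13.62*c - 4.54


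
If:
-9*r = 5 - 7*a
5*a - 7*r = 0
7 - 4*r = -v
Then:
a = 35/4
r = 25/4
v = 18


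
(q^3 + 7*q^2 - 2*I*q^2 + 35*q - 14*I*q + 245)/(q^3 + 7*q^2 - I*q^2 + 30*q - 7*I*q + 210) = (q - 7*I)/(q - 6*I)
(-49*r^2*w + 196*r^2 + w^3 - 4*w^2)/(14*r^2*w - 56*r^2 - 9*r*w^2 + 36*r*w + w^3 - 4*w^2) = (-7*r - w)/(2*r - w)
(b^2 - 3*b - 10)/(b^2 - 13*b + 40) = (b + 2)/(b - 8)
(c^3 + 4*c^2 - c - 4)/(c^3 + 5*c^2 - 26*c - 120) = (c^2 - 1)/(c^2 + c - 30)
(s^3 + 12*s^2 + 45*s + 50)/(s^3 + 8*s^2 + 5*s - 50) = (s + 2)/(s - 2)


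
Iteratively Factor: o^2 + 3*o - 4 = (o + 4)*(o - 1)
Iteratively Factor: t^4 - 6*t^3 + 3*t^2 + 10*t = (t + 1)*(t^3 - 7*t^2 + 10*t) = (t - 5)*(t + 1)*(t^2 - 2*t) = t*(t - 5)*(t + 1)*(t - 2)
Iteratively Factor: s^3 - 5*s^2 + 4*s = (s - 4)*(s^2 - s) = (s - 4)*(s - 1)*(s)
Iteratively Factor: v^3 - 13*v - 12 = (v + 1)*(v^2 - v - 12) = (v + 1)*(v + 3)*(v - 4)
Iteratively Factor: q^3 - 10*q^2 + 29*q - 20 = (q - 1)*(q^2 - 9*q + 20) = (q - 5)*(q - 1)*(q - 4)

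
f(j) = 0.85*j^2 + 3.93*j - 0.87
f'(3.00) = 9.03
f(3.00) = 18.57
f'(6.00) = 14.13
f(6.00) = 53.31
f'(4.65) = 11.84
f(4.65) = 35.78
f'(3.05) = 9.12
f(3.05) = 19.02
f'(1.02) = 5.66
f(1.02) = 4.02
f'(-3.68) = -2.33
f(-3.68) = -3.82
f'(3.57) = 10.00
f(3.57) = 23.99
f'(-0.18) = 3.62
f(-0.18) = -1.55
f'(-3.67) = -2.31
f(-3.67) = -3.84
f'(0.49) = 4.76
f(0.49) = 1.26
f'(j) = 1.7*j + 3.93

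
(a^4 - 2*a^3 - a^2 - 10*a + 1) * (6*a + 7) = 6*a^5 - 5*a^4 - 20*a^3 - 67*a^2 - 64*a + 7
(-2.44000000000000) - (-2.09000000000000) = -0.350000000000000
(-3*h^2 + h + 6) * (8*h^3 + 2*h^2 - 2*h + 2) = -24*h^5 + 2*h^4 + 56*h^3 + 4*h^2 - 10*h + 12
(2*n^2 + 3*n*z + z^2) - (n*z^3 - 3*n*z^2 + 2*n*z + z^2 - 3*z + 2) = 2*n^2 - n*z^3 + 3*n*z^2 + n*z + 3*z - 2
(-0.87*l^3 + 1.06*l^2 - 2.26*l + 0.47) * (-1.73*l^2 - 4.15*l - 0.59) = 1.5051*l^5 + 1.7767*l^4 + 0.0240999999999989*l^3 + 7.9405*l^2 - 0.6171*l - 0.2773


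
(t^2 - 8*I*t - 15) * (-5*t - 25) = -5*t^3 - 25*t^2 + 40*I*t^2 + 75*t + 200*I*t + 375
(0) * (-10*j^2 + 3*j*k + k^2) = 0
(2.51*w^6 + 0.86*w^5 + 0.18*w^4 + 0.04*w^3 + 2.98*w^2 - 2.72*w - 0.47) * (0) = 0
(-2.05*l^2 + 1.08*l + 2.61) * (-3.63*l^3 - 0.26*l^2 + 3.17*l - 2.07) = 7.4415*l^5 - 3.3874*l^4 - 16.2536*l^3 + 6.9885*l^2 + 6.0381*l - 5.4027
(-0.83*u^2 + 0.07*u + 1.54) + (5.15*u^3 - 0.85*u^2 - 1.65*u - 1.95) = 5.15*u^3 - 1.68*u^2 - 1.58*u - 0.41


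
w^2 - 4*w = w*(w - 4)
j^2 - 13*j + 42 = (j - 7)*(j - 6)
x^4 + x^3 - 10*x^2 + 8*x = x*(x - 2)*(x - 1)*(x + 4)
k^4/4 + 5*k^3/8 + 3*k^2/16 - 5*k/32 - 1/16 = (k/2 + 1/4)^2*(k - 1/2)*(k + 2)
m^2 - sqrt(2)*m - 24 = (m - 4*sqrt(2))*(m + 3*sqrt(2))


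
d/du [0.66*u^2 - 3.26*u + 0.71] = 1.32*u - 3.26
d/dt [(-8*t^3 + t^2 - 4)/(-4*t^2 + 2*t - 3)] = 2*(16*t^4 - 16*t^3 + 37*t^2 - 19*t + 4)/(16*t^4 - 16*t^3 + 28*t^2 - 12*t + 9)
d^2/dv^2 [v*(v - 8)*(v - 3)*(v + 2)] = 12*v^2 - 54*v + 4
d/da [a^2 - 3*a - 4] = 2*a - 3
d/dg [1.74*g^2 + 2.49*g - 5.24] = 3.48*g + 2.49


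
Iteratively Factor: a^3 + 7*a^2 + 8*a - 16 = (a - 1)*(a^2 + 8*a + 16) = (a - 1)*(a + 4)*(a + 4)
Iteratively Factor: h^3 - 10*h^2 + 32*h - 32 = (h - 4)*(h^2 - 6*h + 8) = (h - 4)^2*(h - 2)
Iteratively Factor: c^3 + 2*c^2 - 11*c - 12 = (c - 3)*(c^2 + 5*c + 4) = (c - 3)*(c + 1)*(c + 4)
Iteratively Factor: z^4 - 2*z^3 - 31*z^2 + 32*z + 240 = (z - 5)*(z^3 + 3*z^2 - 16*z - 48) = (z - 5)*(z - 4)*(z^2 + 7*z + 12) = (z - 5)*(z - 4)*(z + 3)*(z + 4)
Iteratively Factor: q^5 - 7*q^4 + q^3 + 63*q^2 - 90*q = (q + 3)*(q^4 - 10*q^3 + 31*q^2 - 30*q) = (q - 2)*(q + 3)*(q^3 - 8*q^2 + 15*q) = (q - 5)*(q - 2)*(q + 3)*(q^2 - 3*q) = (q - 5)*(q - 3)*(q - 2)*(q + 3)*(q)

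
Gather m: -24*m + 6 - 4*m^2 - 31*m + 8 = -4*m^2 - 55*m + 14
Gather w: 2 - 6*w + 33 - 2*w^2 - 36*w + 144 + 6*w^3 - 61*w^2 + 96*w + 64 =6*w^3 - 63*w^2 + 54*w + 243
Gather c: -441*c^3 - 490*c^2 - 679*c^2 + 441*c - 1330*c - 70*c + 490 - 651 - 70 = -441*c^3 - 1169*c^2 - 959*c - 231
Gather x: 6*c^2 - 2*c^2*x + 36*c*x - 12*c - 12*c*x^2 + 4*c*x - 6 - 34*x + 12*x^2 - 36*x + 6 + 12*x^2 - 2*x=6*c^2 - 12*c + x^2*(24 - 12*c) + x*(-2*c^2 + 40*c - 72)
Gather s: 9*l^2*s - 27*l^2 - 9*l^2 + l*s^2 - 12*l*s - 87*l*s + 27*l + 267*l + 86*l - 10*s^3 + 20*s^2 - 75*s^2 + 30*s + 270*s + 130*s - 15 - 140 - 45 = -36*l^2 + 380*l - 10*s^3 + s^2*(l - 55) + s*(9*l^2 - 99*l + 430) - 200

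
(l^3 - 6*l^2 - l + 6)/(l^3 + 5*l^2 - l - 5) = (l - 6)/(l + 5)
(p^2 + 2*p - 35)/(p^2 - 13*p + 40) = (p + 7)/(p - 8)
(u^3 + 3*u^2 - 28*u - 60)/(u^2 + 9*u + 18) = (u^2 - 3*u - 10)/(u + 3)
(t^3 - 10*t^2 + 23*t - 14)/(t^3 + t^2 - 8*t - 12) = (t^3 - 10*t^2 + 23*t - 14)/(t^3 + t^2 - 8*t - 12)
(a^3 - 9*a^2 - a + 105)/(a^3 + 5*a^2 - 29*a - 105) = (a - 7)/(a + 7)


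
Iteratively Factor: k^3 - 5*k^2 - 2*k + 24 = (k - 4)*(k^2 - k - 6) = (k - 4)*(k + 2)*(k - 3)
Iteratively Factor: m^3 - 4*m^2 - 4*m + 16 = (m - 2)*(m^2 - 2*m - 8) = (m - 2)*(m + 2)*(m - 4)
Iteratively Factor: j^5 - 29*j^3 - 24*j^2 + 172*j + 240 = (j - 3)*(j^4 + 3*j^3 - 20*j^2 - 84*j - 80) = (j - 5)*(j - 3)*(j^3 + 8*j^2 + 20*j + 16) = (j - 5)*(j - 3)*(j + 2)*(j^2 + 6*j + 8) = (j - 5)*(j - 3)*(j + 2)*(j + 4)*(j + 2)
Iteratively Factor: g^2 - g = (g)*(g - 1)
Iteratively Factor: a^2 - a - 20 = (a + 4)*(a - 5)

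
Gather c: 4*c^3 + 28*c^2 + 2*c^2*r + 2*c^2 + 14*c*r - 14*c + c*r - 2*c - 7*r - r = 4*c^3 + c^2*(2*r + 30) + c*(15*r - 16) - 8*r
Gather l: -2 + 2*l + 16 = 2*l + 14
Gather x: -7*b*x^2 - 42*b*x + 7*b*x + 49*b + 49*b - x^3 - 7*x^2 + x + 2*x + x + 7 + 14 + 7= 98*b - x^3 + x^2*(-7*b - 7) + x*(4 - 35*b) + 28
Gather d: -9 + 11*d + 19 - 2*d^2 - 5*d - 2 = -2*d^2 + 6*d + 8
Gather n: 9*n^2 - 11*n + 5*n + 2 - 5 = 9*n^2 - 6*n - 3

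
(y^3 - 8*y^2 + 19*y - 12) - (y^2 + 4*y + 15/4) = y^3 - 9*y^2 + 15*y - 63/4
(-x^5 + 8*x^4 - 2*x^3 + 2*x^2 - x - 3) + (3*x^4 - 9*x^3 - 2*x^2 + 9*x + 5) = -x^5 + 11*x^4 - 11*x^3 + 8*x + 2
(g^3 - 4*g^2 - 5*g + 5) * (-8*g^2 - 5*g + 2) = -8*g^5 + 27*g^4 + 62*g^3 - 23*g^2 - 35*g + 10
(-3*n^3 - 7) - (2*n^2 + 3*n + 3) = -3*n^3 - 2*n^2 - 3*n - 10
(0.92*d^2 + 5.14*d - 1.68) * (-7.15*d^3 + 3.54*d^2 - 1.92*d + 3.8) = -6.578*d^5 - 33.4942*d^4 + 28.4412*d^3 - 12.32*d^2 + 22.7576*d - 6.384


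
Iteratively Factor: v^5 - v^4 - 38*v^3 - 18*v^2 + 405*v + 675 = (v + 3)*(v^4 - 4*v^3 - 26*v^2 + 60*v + 225) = (v + 3)^2*(v^3 - 7*v^2 - 5*v + 75) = (v - 5)*(v + 3)^2*(v^2 - 2*v - 15) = (v - 5)^2*(v + 3)^2*(v + 3)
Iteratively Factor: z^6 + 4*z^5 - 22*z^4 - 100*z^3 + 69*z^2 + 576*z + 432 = (z - 3)*(z^5 + 7*z^4 - z^3 - 103*z^2 - 240*z - 144) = (z - 3)*(z + 3)*(z^4 + 4*z^3 - 13*z^2 - 64*z - 48) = (z - 3)*(z + 3)*(z + 4)*(z^3 - 13*z - 12) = (z - 3)*(z + 3)^2*(z + 4)*(z^2 - 3*z - 4) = (z - 4)*(z - 3)*(z + 3)^2*(z + 4)*(z + 1)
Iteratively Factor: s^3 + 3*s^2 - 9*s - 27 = (s + 3)*(s^2 - 9) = (s + 3)^2*(s - 3)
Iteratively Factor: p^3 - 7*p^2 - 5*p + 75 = (p + 3)*(p^2 - 10*p + 25) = (p - 5)*(p + 3)*(p - 5)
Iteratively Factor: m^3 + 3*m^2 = (m)*(m^2 + 3*m) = m*(m + 3)*(m)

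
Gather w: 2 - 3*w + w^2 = w^2 - 3*w + 2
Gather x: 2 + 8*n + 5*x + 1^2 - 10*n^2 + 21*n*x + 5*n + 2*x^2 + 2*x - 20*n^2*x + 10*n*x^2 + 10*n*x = -10*n^2 + 13*n + x^2*(10*n + 2) + x*(-20*n^2 + 31*n + 7) + 3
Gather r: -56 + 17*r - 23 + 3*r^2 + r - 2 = 3*r^2 + 18*r - 81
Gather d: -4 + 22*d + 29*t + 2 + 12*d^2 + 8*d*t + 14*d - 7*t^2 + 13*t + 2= 12*d^2 + d*(8*t + 36) - 7*t^2 + 42*t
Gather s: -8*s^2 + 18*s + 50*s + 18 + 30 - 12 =-8*s^2 + 68*s + 36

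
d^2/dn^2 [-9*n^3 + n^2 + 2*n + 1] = 2 - 54*n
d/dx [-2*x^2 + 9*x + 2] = 9 - 4*x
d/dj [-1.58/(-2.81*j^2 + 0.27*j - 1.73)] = (0.4266 - 8.8796*j)/(2.81*j^2 - 0.27*j + 1.73)^2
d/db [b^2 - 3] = 2*b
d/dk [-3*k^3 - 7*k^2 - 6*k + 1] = -9*k^2 - 14*k - 6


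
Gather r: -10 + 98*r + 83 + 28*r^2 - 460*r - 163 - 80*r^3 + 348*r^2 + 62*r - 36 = -80*r^3 + 376*r^2 - 300*r - 126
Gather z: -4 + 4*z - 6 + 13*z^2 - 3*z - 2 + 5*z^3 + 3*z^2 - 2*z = 5*z^3 + 16*z^2 - z - 12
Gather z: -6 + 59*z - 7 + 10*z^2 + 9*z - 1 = 10*z^2 + 68*z - 14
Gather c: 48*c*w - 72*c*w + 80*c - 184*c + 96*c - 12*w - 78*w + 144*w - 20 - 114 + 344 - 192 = c*(-24*w - 8) + 54*w + 18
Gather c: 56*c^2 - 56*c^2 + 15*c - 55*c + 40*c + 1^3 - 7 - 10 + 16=0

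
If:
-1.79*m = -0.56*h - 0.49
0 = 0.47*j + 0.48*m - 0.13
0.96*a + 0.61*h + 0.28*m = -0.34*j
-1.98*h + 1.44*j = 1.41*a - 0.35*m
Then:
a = -0.16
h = 0.14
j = -0.05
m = 0.32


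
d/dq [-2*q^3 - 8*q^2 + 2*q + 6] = -6*q^2 - 16*q + 2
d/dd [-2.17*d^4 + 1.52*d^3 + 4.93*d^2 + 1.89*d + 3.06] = -8.68*d^3 + 4.56*d^2 + 9.86*d + 1.89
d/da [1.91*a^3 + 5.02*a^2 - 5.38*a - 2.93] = 5.73*a^2 + 10.04*a - 5.38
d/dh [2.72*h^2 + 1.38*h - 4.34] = 5.44*h + 1.38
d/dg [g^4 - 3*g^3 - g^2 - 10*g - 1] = 4*g^3 - 9*g^2 - 2*g - 10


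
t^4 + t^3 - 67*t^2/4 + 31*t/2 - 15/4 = (t - 3)*(t - 1/2)^2*(t + 5)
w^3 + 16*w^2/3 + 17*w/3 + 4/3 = (w + 1/3)*(w + 1)*(w + 4)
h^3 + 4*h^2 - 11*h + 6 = (h - 1)^2*(h + 6)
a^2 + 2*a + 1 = (a + 1)^2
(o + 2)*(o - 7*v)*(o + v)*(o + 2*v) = o^4 - 4*o^3*v + 2*o^3 - 19*o^2*v^2 - 8*o^2*v - 14*o*v^3 - 38*o*v^2 - 28*v^3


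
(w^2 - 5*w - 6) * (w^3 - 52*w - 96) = w^5 - 5*w^4 - 58*w^3 + 164*w^2 + 792*w + 576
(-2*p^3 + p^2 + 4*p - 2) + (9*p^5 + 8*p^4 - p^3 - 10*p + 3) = 9*p^5 + 8*p^4 - 3*p^3 + p^2 - 6*p + 1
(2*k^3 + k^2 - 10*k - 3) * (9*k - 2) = 18*k^4 + 5*k^3 - 92*k^2 - 7*k + 6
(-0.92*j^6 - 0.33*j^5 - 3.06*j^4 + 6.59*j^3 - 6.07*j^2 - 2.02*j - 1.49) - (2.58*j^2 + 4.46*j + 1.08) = -0.92*j^6 - 0.33*j^5 - 3.06*j^4 + 6.59*j^3 - 8.65*j^2 - 6.48*j - 2.57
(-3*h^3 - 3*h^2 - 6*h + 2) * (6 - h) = 3*h^4 - 15*h^3 - 12*h^2 - 38*h + 12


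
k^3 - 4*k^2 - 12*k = k*(k - 6)*(k + 2)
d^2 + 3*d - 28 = (d - 4)*(d + 7)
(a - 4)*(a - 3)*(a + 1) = a^3 - 6*a^2 + 5*a + 12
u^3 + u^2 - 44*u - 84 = (u - 7)*(u + 2)*(u + 6)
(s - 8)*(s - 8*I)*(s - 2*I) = s^3 - 8*s^2 - 10*I*s^2 - 16*s + 80*I*s + 128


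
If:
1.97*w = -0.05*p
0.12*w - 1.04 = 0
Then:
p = -341.47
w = 8.67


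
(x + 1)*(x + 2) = x^2 + 3*x + 2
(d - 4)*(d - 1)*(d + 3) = d^3 - 2*d^2 - 11*d + 12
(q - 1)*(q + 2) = q^2 + q - 2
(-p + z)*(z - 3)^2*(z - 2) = -p*z^3 + 8*p*z^2 - 21*p*z + 18*p + z^4 - 8*z^3 + 21*z^2 - 18*z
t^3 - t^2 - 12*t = t*(t - 4)*(t + 3)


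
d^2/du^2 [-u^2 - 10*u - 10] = -2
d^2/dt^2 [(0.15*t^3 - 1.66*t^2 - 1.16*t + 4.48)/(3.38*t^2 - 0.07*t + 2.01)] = (-2.8421709430404e-14*t^4 - 29.32679*t^3 + 374.62749*t^2 + 44.56113*t - 74.5681)/(38.614472*t^6 - 2.399124*t^5 + 68.938818*t^4 - 2.853739*t^3 + 40.996161*t^2 - 0.848421*t + 8.120601)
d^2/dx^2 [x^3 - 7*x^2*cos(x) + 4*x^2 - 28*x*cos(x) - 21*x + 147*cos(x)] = 7*x^2*cos(x) + 28*sqrt(2)*x*sin(x + pi/4) + 6*x + 56*sin(x) - 161*cos(x) + 8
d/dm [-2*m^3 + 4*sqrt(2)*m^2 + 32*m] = -6*m^2 + 8*sqrt(2)*m + 32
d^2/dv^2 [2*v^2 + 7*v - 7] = 4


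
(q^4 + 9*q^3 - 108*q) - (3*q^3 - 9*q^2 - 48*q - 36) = q^4 + 6*q^3 + 9*q^2 - 60*q + 36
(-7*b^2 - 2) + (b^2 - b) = -6*b^2 - b - 2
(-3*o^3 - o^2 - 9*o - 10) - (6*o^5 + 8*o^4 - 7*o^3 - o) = -6*o^5 - 8*o^4 + 4*o^3 - o^2 - 8*o - 10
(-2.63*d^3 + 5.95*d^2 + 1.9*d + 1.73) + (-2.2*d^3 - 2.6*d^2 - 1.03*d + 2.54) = -4.83*d^3 + 3.35*d^2 + 0.87*d + 4.27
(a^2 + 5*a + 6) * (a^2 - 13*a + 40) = a^4 - 8*a^3 - 19*a^2 + 122*a + 240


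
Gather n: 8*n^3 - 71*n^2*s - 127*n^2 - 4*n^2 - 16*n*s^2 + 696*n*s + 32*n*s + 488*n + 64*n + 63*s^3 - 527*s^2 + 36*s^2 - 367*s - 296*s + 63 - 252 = 8*n^3 + n^2*(-71*s - 131) + n*(-16*s^2 + 728*s + 552) + 63*s^3 - 491*s^2 - 663*s - 189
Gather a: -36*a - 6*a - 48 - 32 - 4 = -42*a - 84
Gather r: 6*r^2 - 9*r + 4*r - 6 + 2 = 6*r^2 - 5*r - 4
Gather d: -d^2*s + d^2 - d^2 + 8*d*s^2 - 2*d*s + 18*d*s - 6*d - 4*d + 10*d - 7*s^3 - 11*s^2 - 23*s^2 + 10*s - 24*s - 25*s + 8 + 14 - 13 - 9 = -d^2*s + d*(8*s^2 + 16*s) - 7*s^3 - 34*s^2 - 39*s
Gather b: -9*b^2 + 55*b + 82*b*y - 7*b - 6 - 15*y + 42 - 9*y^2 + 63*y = -9*b^2 + b*(82*y + 48) - 9*y^2 + 48*y + 36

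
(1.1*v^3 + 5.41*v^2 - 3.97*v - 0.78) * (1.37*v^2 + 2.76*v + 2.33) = 1.507*v^5 + 10.4477*v^4 + 12.0557*v^3 + 0.579500000000001*v^2 - 11.4029*v - 1.8174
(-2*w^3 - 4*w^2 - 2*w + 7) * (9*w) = -18*w^4 - 36*w^3 - 18*w^2 + 63*w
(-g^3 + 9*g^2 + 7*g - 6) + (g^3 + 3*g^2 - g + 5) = 12*g^2 + 6*g - 1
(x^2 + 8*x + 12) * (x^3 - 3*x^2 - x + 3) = x^5 + 5*x^4 - 13*x^3 - 41*x^2 + 12*x + 36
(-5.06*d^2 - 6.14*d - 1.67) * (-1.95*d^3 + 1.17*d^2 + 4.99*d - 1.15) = 9.867*d^5 + 6.0528*d^4 - 29.1767*d^3 - 26.7735*d^2 - 1.2723*d + 1.9205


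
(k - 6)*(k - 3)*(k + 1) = k^3 - 8*k^2 + 9*k + 18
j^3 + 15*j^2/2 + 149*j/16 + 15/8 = (j + 1/4)*(j + 5/4)*(j + 6)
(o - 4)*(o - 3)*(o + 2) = o^3 - 5*o^2 - 2*o + 24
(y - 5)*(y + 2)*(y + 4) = y^3 + y^2 - 22*y - 40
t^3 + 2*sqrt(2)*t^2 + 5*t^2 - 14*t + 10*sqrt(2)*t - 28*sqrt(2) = (t - 2)*(t + 7)*(t + 2*sqrt(2))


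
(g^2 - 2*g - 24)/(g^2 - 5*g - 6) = (g + 4)/(g + 1)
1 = 1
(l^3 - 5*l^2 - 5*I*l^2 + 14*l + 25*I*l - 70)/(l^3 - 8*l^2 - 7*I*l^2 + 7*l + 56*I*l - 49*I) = (l^2 + l*(-5 + 2*I) - 10*I)/(l^2 - 8*l + 7)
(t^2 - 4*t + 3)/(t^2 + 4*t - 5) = (t - 3)/(t + 5)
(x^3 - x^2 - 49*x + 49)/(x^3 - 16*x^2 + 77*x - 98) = (x^2 + 6*x - 7)/(x^2 - 9*x + 14)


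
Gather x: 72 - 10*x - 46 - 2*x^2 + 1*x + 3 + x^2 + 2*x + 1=-x^2 - 7*x + 30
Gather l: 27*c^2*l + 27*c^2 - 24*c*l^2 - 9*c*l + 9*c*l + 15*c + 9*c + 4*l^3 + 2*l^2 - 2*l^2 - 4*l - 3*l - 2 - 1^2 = 27*c^2 - 24*c*l^2 + 24*c + 4*l^3 + l*(27*c^2 - 7) - 3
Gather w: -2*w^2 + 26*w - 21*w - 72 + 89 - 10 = -2*w^2 + 5*w + 7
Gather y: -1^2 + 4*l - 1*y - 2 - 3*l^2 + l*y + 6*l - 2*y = -3*l^2 + 10*l + y*(l - 3) - 3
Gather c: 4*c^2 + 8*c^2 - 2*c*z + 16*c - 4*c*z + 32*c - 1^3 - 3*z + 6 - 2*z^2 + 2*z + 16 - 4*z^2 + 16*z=12*c^2 + c*(48 - 6*z) - 6*z^2 + 15*z + 21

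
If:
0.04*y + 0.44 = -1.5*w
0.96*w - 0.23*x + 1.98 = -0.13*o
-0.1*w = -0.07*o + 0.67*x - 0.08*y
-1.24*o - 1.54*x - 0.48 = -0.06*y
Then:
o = -2.79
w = -0.98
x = 2.94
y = 25.81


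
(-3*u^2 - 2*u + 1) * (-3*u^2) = 9*u^4 + 6*u^3 - 3*u^2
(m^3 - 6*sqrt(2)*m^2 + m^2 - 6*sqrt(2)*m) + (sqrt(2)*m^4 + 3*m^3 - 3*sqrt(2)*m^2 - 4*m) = sqrt(2)*m^4 + 4*m^3 - 9*sqrt(2)*m^2 + m^2 - 6*sqrt(2)*m - 4*m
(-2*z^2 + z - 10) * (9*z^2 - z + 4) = -18*z^4 + 11*z^3 - 99*z^2 + 14*z - 40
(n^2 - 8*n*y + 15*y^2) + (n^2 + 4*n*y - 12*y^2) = 2*n^2 - 4*n*y + 3*y^2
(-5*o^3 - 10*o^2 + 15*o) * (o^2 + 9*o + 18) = -5*o^5 - 55*o^4 - 165*o^3 - 45*o^2 + 270*o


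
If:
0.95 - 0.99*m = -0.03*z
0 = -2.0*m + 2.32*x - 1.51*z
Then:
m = 0.0303030303030303*z + 0.95959595959596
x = 0.676985370950888*z + 0.827237896203413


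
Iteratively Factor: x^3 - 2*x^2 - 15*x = (x)*(x^2 - 2*x - 15) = x*(x + 3)*(x - 5)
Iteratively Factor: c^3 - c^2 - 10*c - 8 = (c + 1)*(c^2 - 2*c - 8) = (c + 1)*(c + 2)*(c - 4)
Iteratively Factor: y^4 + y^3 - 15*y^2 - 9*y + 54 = (y - 3)*(y^3 + 4*y^2 - 3*y - 18) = (y - 3)*(y + 3)*(y^2 + y - 6) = (y - 3)*(y - 2)*(y + 3)*(y + 3)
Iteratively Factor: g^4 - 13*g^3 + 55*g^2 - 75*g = (g - 3)*(g^3 - 10*g^2 + 25*g) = g*(g - 3)*(g^2 - 10*g + 25) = g*(g - 5)*(g - 3)*(g - 5)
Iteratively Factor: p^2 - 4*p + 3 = (p - 3)*(p - 1)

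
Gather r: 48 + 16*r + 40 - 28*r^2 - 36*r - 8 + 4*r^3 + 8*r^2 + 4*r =4*r^3 - 20*r^2 - 16*r + 80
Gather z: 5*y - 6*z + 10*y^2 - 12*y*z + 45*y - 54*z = 10*y^2 + 50*y + z*(-12*y - 60)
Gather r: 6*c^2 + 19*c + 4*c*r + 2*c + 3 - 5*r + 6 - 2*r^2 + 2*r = 6*c^2 + 21*c - 2*r^2 + r*(4*c - 3) + 9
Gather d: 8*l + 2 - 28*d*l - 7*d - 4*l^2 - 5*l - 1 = d*(-28*l - 7) - 4*l^2 + 3*l + 1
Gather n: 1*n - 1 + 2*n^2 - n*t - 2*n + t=2*n^2 + n*(-t - 1) + t - 1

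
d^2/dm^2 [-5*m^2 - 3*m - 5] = -10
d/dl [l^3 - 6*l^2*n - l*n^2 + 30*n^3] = 3*l^2 - 12*l*n - n^2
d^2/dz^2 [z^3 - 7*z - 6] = 6*z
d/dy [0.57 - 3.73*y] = -3.73000000000000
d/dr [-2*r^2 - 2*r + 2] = -4*r - 2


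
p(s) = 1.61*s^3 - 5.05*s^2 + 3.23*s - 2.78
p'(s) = 4.83*s^2 - 10.1*s + 3.23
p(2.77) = 1.64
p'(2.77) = 12.31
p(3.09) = 6.48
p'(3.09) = 18.14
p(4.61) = 62.52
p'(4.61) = 59.32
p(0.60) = -2.31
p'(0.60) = -1.09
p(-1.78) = -33.61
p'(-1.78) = 36.51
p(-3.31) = -127.19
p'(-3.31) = 89.58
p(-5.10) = -364.17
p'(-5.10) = 180.37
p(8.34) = 606.85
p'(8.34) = 254.95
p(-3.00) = -101.39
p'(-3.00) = 77.00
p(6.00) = 182.56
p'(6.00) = 116.51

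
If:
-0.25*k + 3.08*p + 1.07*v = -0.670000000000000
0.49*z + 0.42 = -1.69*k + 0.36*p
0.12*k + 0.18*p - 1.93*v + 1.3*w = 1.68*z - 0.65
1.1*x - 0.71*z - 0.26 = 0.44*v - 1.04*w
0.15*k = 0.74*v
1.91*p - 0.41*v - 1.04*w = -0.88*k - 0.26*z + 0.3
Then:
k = -0.20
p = -0.22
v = -0.04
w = -0.93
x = 0.89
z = -0.32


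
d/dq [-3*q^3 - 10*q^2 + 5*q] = -9*q^2 - 20*q + 5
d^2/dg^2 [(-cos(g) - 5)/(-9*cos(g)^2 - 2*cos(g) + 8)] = 18*(-81*(1 - cos(2*g))^2*cos(g) - 178*(1 - cos(2*g))^2 + 206*cos(g) - 500*cos(2*g) - 132*cos(3*g) + 18*cos(5*g) + 564)/(4*cos(g) + 9*cos(2*g) - 7)^3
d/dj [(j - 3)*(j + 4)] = 2*j + 1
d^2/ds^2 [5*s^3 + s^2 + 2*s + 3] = 30*s + 2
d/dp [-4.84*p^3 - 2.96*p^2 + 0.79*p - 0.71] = -14.52*p^2 - 5.92*p + 0.79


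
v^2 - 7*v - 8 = (v - 8)*(v + 1)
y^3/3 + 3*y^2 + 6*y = y*(y/3 + 1)*(y + 6)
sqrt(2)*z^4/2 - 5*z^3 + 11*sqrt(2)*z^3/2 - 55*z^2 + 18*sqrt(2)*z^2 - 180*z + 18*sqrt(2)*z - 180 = (z + 3)*(z + 6)*(z - 5*sqrt(2))*(sqrt(2)*z/2 + sqrt(2))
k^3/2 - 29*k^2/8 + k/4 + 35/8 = (k/2 + 1/2)*(k - 7)*(k - 5/4)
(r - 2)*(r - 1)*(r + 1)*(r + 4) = r^4 + 2*r^3 - 9*r^2 - 2*r + 8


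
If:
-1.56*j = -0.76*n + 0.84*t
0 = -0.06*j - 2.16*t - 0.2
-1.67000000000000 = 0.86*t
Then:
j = 66.57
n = 134.50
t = -1.94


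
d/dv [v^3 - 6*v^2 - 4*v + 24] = 3*v^2 - 12*v - 4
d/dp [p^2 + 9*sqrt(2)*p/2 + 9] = 2*p + 9*sqrt(2)/2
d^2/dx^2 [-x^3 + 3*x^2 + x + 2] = 6 - 6*x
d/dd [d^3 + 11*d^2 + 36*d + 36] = 3*d^2 + 22*d + 36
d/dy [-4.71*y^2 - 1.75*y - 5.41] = -9.42*y - 1.75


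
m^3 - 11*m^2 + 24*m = m*(m - 8)*(m - 3)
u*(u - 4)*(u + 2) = u^3 - 2*u^2 - 8*u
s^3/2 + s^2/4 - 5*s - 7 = (s/2 + 1)*(s - 7/2)*(s + 2)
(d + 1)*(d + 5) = d^2 + 6*d + 5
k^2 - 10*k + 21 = (k - 7)*(k - 3)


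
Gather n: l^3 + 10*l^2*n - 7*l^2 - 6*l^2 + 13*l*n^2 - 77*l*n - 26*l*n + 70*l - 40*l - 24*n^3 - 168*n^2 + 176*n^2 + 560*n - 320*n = l^3 - 13*l^2 + 30*l - 24*n^3 + n^2*(13*l + 8) + n*(10*l^2 - 103*l + 240)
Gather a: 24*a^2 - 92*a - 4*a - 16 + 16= 24*a^2 - 96*a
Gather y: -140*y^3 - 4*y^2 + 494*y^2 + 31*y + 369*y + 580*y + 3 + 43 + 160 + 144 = -140*y^3 + 490*y^2 + 980*y + 350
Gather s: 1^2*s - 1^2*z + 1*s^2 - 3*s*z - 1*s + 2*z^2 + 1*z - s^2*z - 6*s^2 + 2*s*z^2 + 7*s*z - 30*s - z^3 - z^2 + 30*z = s^2*(-z - 5) + s*(2*z^2 + 4*z - 30) - z^3 + z^2 + 30*z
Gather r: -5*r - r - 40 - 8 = -6*r - 48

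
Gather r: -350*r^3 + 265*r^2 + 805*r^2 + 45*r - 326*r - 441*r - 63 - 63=-350*r^3 + 1070*r^2 - 722*r - 126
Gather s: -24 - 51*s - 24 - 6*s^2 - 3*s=-6*s^2 - 54*s - 48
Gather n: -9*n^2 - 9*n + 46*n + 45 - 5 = -9*n^2 + 37*n + 40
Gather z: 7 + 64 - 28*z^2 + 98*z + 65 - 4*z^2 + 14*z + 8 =-32*z^2 + 112*z + 144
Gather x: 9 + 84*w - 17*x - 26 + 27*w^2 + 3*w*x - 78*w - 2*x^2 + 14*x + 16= 27*w^2 + 6*w - 2*x^2 + x*(3*w - 3) - 1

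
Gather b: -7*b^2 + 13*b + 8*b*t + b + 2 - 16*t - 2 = -7*b^2 + b*(8*t + 14) - 16*t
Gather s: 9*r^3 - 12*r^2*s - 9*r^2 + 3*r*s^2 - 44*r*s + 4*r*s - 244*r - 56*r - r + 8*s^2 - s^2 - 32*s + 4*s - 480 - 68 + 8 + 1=9*r^3 - 9*r^2 - 301*r + s^2*(3*r + 7) + s*(-12*r^2 - 40*r - 28) - 539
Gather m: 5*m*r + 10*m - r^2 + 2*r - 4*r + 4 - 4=m*(5*r + 10) - r^2 - 2*r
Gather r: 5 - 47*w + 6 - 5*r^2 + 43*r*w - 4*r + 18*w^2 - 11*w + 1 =-5*r^2 + r*(43*w - 4) + 18*w^2 - 58*w + 12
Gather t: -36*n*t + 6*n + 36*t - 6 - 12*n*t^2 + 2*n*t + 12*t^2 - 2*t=6*n + t^2*(12 - 12*n) + t*(34 - 34*n) - 6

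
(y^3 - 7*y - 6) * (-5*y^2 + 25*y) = -5*y^5 + 25*y^4 + 35*y^3 - 145*y^2 - 150*y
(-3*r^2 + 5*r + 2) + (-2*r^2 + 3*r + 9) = -5*r^2 + 8*r + 11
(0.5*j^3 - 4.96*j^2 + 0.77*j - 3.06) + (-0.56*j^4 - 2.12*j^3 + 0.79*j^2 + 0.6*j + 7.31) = -0.56*j^4 - 1.62*j^3 - 4.17*j^2 + 1.37*j + 4.25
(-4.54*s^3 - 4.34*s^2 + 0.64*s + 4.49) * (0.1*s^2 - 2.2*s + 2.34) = -0.454*s^5 + 9.554*s^4 - 1.0116*s^3 - 11.1146*s^2 - 8.3804*s + 10.5066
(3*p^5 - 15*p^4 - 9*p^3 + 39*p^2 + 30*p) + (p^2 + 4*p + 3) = 3*p^5 - 15*p^4 - 9*p^3 + 40*p^2 + 34*p + 3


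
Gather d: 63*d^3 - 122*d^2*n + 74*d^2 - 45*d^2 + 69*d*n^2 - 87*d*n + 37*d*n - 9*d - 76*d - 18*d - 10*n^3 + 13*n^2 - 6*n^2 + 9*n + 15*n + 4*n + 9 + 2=63*d^3 + d^2*(29 - 122*n) + d*(69*n^2 - 50*n - 103) - 10*n^3 + 7*n^2 + 28*n + 11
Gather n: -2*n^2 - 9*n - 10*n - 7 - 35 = -2*n^2 - 19*n - 42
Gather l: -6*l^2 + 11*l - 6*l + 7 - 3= -6*l^2 + 5*l + 4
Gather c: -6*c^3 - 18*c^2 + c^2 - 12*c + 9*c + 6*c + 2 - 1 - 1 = -6*c^3 - 17*c^2 + 3*c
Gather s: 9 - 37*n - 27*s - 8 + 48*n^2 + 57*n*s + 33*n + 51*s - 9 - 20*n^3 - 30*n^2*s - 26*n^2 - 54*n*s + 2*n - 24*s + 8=-20*n^3 + 22*n^2 - 2*n + s*(-30*n^2 + 3*n)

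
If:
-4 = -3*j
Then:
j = 4/3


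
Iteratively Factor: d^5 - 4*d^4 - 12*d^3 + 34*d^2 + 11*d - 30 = (d + 1)*(d^4 - 5*d^3 - 7*d^2 + 41*d - 30) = (d - 1)*(d + 1)*(d^3 - 4*d^2 - 11*d + 30) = (d - 2)*(d - 1)*(d + 1)*(d^2 - 2*d - 15) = (d - 5)*(d - 2)*(d - 1)*(d + 1)*(d + 3)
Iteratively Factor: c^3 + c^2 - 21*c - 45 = (c - 5)*(c^2 + 6*c + 9) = (c - 5)*(c + 3)*(c + 3)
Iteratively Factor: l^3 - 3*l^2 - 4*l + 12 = (l - 2)*(l^2 - l - 6) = (l - 2)*(l + 2)*(l - 3)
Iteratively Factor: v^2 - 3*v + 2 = (v - 1)*(v - 2)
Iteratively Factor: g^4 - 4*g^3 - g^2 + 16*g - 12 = (g - 2)*(g^3 - 2*g^2 - 5*g + 6) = (g - 2)*(g + 2)*(g^2 - 4*g + 3) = (g - 2)*(g - 1)*(g + 2)*(g - 3)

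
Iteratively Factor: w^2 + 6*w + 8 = (w + 4)*(w + 2)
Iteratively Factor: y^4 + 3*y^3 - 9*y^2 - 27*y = (y + 3)*(y^3 - 9*y) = y*(y + 3)*(y^2 - 9) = y*(y - 3)*(y + 3)*(y + 3)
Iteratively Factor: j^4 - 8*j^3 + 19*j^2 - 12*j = (j - 1)*(j^3 - 7*j^2 + 12*j) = j*(j - 1)*(j^2 - 7*j + 12) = j*(j - 3)*(j - 1)*(j - 4)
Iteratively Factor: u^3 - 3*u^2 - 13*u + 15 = (u - 1)*(u^2 - 2*u - 15) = (u - 5)*(u - 1)*(u + 3)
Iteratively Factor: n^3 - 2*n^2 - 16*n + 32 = (n - 2)*(n^2 - 16) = (n - 4)*(n - 2)*(n + 4)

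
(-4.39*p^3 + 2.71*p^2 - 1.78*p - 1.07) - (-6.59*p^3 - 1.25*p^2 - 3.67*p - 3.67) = 2.2*p^3 + 3.96*p^2 + 1.89*p + 2.6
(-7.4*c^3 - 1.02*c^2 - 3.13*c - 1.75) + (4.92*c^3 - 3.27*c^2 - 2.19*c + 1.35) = -2.48*c^3 - 4.29*c^2 - 5.32*c - 0.4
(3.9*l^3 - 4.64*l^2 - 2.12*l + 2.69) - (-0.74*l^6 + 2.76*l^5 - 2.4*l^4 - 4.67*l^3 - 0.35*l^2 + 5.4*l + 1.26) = 0.74*l^6 - 2.76*l^5 + 2.4*l^4 + 8.57*l^3 - 4.29*l^2 - 7.52*l + 1.43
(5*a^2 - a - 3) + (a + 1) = 5*a^2 - 2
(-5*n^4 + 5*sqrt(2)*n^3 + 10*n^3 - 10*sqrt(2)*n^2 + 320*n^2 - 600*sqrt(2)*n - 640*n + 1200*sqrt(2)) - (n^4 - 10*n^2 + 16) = -6*n^4 + 5*sqrt(2)*n^3 + 10*n^3 - 10*sqrt(2)*n^2 + 330*n^2 - 600*sqrt(2)*n - 640*n - 16 + 1200*sqrt(2)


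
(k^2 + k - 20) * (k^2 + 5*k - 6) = k^4 + 6*k^3 - 21*k^2 - 106*k + 120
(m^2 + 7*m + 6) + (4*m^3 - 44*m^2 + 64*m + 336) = 4*m^3 - 43*m^2 + 71*m + 342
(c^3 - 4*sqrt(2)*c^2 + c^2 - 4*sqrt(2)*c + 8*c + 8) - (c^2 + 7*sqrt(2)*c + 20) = c^3 - 4*sqrt(2)*c^2 - 11*sqrt(2)*c + 8*c - 12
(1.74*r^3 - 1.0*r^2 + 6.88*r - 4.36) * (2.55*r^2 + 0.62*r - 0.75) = 4.437*r^5 - 1.4712*r^4 + 15.619*r^3 - 6.1024*r^2 - 7.8632*r + 3.27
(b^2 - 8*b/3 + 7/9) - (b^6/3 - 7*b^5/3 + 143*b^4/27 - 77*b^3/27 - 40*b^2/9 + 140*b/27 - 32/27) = -b^6/3 + 7*b^5/3 - 143*b^4/27 + 77*b^3/27 + 49*b^2/9 - 212*b/27 + 53/27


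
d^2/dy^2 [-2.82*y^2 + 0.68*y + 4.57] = -5.64000000000000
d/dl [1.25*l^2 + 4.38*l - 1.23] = 2.5*l + 4.38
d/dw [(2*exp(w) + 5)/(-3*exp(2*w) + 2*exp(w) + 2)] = 6*(exp(2*w) + 5*exp(w) - 1)*exp(w)/(9*exp(4*w) - 12*exp(3*w) - 8*exp(2*w) + 8*exp(w) + 4)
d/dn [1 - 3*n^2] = -6*n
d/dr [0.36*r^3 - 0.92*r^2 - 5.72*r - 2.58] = 1.08*r^2 - 1.84*r - 5.72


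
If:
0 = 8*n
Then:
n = 0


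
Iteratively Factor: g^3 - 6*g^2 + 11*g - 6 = (g - 1)*(g^2 - 5*g + 6) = (g - 3)*(g - 1)*(g - 2)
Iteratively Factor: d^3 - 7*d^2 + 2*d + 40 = (d - 4)*(d^2 - 3*d - 10) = (d - 4)*(d + 2)*(d - 5)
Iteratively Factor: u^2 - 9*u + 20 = (u - 4)*(u - 5)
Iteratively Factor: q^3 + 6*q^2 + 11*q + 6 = (q + 2)*(q^2 + 4*q + 3) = (q + 2)*(q + 3)*(q + 1)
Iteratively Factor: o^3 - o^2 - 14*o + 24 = (o + 4)*(o^2 - 5*o + 6) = (o - 3)*(o + 4)*(o - 2)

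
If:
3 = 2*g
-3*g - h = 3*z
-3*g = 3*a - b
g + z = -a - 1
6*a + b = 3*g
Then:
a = 0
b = 9/2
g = 3/2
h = 3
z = -5/2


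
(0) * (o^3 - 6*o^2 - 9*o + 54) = 0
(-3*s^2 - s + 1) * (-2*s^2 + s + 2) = 6*s^4 - s^3 - 9*s^2 - s + 2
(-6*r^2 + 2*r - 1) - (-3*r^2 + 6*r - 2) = -3*r^2 - 4*r + 1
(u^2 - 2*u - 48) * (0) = 0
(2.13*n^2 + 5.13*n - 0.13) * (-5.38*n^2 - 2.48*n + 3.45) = -11.4594*n^4 - 32.8818*n^3 - 4.6745*n^2 + 18.0209*n - 0.4485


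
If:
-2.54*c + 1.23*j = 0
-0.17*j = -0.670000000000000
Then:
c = 1.91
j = 3.94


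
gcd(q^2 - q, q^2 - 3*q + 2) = q - 1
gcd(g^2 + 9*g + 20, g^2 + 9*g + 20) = g^2 + 9*g + 20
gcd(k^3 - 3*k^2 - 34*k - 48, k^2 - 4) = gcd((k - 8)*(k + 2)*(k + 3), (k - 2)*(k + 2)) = k + 2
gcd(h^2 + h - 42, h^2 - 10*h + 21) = 1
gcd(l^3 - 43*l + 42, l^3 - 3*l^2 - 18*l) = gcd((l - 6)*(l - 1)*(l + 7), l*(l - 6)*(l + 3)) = l - 6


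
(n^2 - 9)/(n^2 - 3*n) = (n + 3)/n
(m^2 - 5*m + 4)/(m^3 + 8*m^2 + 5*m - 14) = (m - 4)/(m^2 + 9*m + 14)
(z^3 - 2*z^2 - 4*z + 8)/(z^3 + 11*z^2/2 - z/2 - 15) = 2*(z^2 - 4*z + 4)/(2*z^2 + 7*z - 15)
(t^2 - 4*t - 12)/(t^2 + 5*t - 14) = (t^2 - 4*t - 12)/(t^2 + 5*t - 14)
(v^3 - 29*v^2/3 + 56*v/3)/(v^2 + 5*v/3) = (3*v^2 - 29*v + 56)/(3*v + 5)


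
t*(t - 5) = t^2 - 5*t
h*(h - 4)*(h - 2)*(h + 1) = h^4 - 5*h^3 + 2*h^2 + 8*h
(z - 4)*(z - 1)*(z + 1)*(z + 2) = z^4 - 2*z^3 - 9*z^2 + 2*z + 8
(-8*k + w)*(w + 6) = -8*k*w - 48*k + w^2 + 6*w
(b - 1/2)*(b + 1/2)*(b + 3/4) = b^3 + 3*b^2/4 - b/4 - 3/16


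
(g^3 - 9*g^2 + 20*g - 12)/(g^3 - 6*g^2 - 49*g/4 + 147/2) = 4*(g^2 - 3*g + 2)/(4*g^2 - 49)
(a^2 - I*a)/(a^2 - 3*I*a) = (a - I)/(a - 3*I)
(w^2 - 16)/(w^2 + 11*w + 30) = (w^2 - 16)/(w^2 + 11*w + 30)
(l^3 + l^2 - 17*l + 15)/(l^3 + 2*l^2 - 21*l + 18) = (l + 5)/(l + 6)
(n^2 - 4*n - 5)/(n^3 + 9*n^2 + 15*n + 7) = (n - 5)/(n^2 + 8*n + 7)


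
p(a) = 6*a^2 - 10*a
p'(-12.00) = -154.00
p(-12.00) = 984.00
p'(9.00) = 98.00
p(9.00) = 396.00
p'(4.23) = 40.76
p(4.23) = 65.06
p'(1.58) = 8.96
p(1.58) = -0.82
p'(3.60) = 33.20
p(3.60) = 41.76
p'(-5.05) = -70.60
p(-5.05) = 203.52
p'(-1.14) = -23.68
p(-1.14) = 19.20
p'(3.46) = 31.52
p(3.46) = 37.23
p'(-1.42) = -27.04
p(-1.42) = 26.30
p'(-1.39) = -26.68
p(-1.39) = 25.49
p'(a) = 12*a - 10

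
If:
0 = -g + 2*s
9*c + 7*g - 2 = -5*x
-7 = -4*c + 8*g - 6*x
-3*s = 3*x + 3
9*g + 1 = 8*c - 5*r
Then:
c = 271/234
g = -89/117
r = 136/45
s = -89/234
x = -145/234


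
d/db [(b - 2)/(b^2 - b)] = (-b^2 + 4*b - 2)/(b^2*(b^2 - 2*b + 1))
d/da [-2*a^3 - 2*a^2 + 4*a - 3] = -6*a^2 - 4*a + 4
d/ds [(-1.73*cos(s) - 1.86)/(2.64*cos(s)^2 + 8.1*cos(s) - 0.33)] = (4.5672*sin(s)^2 - 9.8208*cos(s) - 20.2041)*sin(s)/(2.64*cos(s)^2 + 8.1*cos(s) - 0.33)^2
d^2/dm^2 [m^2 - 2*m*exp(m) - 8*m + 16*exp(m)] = -2*m*exp(m) + 12*exp(m) + 2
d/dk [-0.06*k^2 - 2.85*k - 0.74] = -0.12*k - 2.85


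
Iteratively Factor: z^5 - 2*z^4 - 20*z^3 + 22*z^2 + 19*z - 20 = (z - 1)*(z^4 - z^3 - 21*z^2 + z + 20) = (z - 5)*(z - 1)*(z^3 + 4*z^2 - z - 4) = (z - 5)*(z - 1)^2*(z^2 + 5*z + 4) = (z - 5)*(z - 1)^2*(z + 4)*(z + 1)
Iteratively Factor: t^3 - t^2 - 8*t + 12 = (t - 2)*(t^2 + t - 6) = (t - 2)*(t + 3)*(t - 2)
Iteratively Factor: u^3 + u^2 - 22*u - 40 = (u - 5)*(u^2 + 6*u + 8) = (u - 5)*(u + 2)*(u + 4)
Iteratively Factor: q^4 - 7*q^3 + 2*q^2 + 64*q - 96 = (q - 4)*(q^3 - 3*q^2 - 10*q + 24) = (q - 4)*(q + 3)*(q^2 - 6*q + 8) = (q - 4)^2*(q + 3)*(q - 2)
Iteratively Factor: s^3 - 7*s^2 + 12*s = (s - 4)*(s^2 - 3*s) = s*(s - 4)*(s - 3)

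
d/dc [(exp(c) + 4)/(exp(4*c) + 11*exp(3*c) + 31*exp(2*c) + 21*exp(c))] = (-(exp(c) + 4)*(4*exp(3*c) + 33*exp(2*c) + 62*exp(c) + 21) + (exp(3*c) + 11*exp(2*c) + 31*exp(c) + 21)*exp(c))*exp(-c)/(exp(3*c) + 11*exp(2*c) + 31*exp(c) + 21)^2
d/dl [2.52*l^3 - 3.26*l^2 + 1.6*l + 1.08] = 7.56*l^2 - 6.52*l + 1.6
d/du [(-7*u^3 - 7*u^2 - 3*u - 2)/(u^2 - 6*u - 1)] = (-7*u^4 + 84*u^3 + 66*u^2 + 18*u - 9)/(u^4 - 12*u^3 + 34*u^2 + 12*u + 1)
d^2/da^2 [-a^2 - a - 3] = -2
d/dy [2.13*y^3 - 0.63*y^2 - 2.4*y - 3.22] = 6.39*y^2 - 1.26*y - 2.4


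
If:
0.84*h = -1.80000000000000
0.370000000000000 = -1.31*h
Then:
No Solution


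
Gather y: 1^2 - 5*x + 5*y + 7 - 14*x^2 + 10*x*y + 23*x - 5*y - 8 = -14*x^2 + 10*x*y + 18*x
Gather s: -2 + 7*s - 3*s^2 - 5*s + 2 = -3*s^2 + 2*s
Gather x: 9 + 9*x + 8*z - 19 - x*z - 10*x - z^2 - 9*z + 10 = x*(-z - 1) - z^2 - z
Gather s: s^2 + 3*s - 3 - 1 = s^2 + 3*s - 4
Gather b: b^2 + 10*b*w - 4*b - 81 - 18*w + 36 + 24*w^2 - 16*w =b^2 + b*(10*w - 4) + 24*w^2 - 34*w - 45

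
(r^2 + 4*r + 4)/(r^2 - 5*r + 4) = (r^2 + 4*r + 4)/(r^2 - 5*r + 4)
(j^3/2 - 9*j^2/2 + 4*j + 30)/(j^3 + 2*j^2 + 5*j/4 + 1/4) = 2*(j^3 - 9*j^2 + 8*j + 60)/(4*j^3 + 8*j^2 + 5*j + 1)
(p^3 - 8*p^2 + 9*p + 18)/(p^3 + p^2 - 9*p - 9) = (p - 6)/(p + 3)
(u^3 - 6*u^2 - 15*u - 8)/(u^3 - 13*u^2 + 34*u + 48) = (u + 1)/(u - 6)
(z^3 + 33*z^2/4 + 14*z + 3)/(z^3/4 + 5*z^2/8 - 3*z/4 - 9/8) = 2*(4*z^3 + 33*z^2 + 56*z + 12)/(2*z^3 + 5*z^2 - 6*z - 9)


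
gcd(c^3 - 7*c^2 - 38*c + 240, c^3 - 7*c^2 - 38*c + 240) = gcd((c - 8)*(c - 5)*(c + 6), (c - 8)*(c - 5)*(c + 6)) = c^3 - 7*c^2 - 38*c + 240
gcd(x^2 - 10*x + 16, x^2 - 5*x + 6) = x - 2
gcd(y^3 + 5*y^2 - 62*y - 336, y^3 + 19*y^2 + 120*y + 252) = y^2 + 13*y + 42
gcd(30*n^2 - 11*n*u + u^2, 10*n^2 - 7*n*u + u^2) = -5*n + u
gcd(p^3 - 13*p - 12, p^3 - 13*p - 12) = p^3 - 13*p - 12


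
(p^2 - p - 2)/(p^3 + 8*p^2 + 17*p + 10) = (p - 2)/(p^2 + 7*p + 10)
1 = 1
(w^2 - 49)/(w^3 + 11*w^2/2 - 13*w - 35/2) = 2*(w - 7)/(2*w^2 - 3*w - 5)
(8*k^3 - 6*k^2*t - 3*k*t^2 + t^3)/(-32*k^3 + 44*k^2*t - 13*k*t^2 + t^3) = (2*k + t)/(-8*k + t)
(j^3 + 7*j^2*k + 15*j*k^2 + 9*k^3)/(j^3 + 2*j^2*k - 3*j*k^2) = (j^2 + 4*j*k + 3*k^2)/(j*(j - k))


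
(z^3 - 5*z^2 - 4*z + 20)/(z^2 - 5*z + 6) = (z^2 - 3*z - 10)/(z - 3)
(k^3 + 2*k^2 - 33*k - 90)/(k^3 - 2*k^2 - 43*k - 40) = (k^2 - 3*k - 18)/(k^2 - 7*k - 8)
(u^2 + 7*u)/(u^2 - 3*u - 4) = u*(u + 7)/(u^2 - 3*u - 4)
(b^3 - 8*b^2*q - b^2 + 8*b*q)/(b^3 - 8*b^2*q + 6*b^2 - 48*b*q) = (b - 1)/(b + 6)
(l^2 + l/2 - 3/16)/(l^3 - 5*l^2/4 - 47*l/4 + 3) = (l + 3/4)/(l^2 - l - 12)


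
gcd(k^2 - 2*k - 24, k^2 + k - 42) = k - 6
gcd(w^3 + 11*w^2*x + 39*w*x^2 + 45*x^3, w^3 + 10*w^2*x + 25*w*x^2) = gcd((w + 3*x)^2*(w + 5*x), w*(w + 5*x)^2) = w + 5*x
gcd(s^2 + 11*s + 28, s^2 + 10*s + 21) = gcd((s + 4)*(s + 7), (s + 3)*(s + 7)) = s + 7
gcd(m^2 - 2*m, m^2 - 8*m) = m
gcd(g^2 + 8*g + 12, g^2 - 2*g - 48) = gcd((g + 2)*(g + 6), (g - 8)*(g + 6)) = g + 6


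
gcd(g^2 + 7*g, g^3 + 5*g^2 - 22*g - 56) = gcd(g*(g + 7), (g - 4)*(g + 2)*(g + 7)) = g + 7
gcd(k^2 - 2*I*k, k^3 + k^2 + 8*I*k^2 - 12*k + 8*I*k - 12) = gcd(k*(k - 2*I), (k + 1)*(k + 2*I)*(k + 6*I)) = 1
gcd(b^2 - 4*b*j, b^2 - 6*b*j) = b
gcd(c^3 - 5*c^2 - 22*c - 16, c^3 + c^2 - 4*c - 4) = c^2 + 3*c + 2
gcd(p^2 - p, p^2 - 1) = p - 1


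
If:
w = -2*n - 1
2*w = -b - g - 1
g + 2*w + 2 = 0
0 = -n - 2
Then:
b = 1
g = -8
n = -2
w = 3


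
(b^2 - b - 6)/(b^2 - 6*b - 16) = (b - 3)/(b - 8)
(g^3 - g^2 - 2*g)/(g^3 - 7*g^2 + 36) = g*(g^2 - g - 2)/(g^3 - 7*g^2 + 36)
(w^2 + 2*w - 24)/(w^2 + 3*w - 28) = (w + 6)/(w + 7)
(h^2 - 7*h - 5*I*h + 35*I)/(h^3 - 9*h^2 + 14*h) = (h - 5*I)/(h*(h - 2))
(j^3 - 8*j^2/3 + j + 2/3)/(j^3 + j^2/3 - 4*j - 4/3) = (j - 1)/(j + 2)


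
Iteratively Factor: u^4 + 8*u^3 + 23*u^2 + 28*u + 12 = (u + 1)*(u^3 + 7*u^2 + 16*u + 12) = (u + 1)*(u + 3)*(u^2 + 4*u + 4) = (u + 1)*(u + 2)*(u + 3)*(u + 2)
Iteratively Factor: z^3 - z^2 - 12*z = (z)*(z^2 - z - 12) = z*(z + 3)*(z - 4)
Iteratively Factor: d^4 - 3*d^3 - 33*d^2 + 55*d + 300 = (d - 5)*(d^3 + 2*d^2 - 23*d - 60) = (d - 5)*(d + 3)*(d^2 - d - 20) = (d - 5)^2*(d + 3)*(d + 4)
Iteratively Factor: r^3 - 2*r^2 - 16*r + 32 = (r - 4)*(r^2 + 2*r - 8) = (r - 4)*(r - 2)*(r + 4)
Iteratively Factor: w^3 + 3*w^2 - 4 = (w + 2)*(w^2 + w - 2) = (w - 1)*(w + 2)*(w + 2)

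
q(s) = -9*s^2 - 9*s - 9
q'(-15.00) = 261.00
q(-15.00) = -1899.00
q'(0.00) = -9.00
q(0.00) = -9.00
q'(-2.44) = 34.92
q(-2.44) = -40.62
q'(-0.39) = -1.98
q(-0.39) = -6.86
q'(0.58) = -19.44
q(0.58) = -17.25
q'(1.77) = -40.86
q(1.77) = -53.13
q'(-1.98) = 26.64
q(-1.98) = -26.46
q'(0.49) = -17.82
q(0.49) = -15.57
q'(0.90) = -25.20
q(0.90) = -24.39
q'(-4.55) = 72.90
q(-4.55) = -154.37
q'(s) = -18*s - 9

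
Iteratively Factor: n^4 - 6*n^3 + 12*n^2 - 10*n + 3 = (n - 1)*(n^3 - 5*n^2 + 7*n - 3) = (n - 1)^2*(n^2 - 4*n + 3) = (n - 1)^3*(n - 3)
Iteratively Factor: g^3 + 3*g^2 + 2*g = (g + 2)*(g^2 + g) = g*(g + 2)*(g + 1)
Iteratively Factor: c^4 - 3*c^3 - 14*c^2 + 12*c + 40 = (c - 5)*(c^3 + 2*c^2 - 4*c - 8) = (c - 5)*(c + 2)*(c^2 - 4) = (c - 5)*(c + 2)^2*(c - 2)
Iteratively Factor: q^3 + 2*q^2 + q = (q + 1)*(q^2 + q) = q*(q + 1)*(q + 1)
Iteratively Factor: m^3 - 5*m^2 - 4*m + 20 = (m - 5)*(m^2 - 4) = (m - 5)*(m + 2)*(m - 2)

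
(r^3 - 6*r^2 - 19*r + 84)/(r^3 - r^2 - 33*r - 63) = (r^2 + r - 12)/(r^2 + 6*r + 9)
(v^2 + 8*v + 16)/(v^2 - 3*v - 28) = (v + 4)/(v - 7)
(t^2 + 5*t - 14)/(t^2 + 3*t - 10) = (t + 7)/(t + 5)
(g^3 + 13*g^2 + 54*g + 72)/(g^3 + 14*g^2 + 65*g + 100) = (g^2 + 9*g + 18)/(g^2 + 10*g + 25)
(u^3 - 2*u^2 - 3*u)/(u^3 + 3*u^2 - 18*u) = (u + 1)/(u + 6)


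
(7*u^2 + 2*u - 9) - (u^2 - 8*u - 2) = 6*u^2 + 10*u - 7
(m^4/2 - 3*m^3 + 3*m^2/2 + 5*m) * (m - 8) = m^5/2 - 7*m^4 + 51*m^3/2 - 7*m^2 - 40*m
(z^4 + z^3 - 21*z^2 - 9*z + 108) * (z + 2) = z^5 + 3*z^4 - 19*z^3 - 51*z^2 + 90*z + 216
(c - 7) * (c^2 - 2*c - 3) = c^3 - 9*c^2 + 11*c + 21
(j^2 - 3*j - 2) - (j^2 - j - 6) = 4 - 2*j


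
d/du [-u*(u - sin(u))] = u*cos(u) - 2*u + sin(u)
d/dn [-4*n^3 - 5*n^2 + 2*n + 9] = -12*n^2 - 10*n + 2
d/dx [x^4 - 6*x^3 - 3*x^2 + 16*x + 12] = 4*x^3 - 18*x^2 - 6*x + 16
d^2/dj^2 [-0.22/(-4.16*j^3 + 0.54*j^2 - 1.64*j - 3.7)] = ((0.2376 - 5.4912*j)*(4.16*j^3 - 0.54*j^2 + 1.64*j + 3.7) + 0.22*(12.48*j^2 - 1.08*j + 1.64)*(24.96*j^2 - 2.16*j + 3.28))/(4.16*j^3 - 0.54*j^2 + 1.64*j + 3.7)^3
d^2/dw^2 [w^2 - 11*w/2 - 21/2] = 2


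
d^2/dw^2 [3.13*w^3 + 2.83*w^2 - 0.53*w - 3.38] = 18.78*w + 5.66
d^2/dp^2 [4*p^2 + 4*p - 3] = 8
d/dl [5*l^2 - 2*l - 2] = 10*l - 2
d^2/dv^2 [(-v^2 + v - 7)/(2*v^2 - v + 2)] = 2*(2*v^3 - 72*v^2 + 30*v + 19)/(8*v^6 - 12*v^5 + 30*v^4 - 25*v^3 + 30*v^2 - 12*v + 8)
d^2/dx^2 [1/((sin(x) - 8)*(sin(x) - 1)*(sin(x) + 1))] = (-9*(1 - cos(x)^2)^2 - 88*sin(x)*cos(x)^2 + 96*sin(x) + 251*cos(x)^2 - 381)/((sin(x) - 8)^3*cos(x)^4)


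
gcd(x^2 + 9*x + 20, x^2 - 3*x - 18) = 1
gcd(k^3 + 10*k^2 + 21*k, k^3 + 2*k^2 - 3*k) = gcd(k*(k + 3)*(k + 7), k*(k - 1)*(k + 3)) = k^2 + 3*k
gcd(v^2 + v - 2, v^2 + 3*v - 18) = 1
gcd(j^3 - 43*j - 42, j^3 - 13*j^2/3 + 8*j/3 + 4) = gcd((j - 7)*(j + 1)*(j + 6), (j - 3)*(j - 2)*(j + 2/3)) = 1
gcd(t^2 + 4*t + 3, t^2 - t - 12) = t + 3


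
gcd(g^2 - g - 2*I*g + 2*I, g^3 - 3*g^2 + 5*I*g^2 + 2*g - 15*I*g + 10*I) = g - 1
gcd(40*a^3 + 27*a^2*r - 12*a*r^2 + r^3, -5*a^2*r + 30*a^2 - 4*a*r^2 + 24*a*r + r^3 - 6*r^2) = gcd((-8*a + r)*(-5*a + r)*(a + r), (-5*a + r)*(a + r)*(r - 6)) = -5*a^2 - 4*a*r + r^2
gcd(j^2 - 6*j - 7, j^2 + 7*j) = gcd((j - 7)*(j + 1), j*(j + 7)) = 1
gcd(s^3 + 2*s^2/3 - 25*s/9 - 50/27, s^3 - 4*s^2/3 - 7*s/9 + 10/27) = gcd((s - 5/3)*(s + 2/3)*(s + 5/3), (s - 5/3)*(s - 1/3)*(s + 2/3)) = s^2 - s - 10/9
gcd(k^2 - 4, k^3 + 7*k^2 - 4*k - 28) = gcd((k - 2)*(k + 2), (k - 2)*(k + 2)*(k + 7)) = k^2 - 4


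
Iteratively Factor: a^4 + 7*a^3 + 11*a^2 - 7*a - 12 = (a - 1)*(a^3 + 8*a^2 + 19*a + 12) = (a - 1)*(a + 3)*(a^2 + 5*a + 4) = (a - 1)*(a + 3)*(a + 4)*(a + 1)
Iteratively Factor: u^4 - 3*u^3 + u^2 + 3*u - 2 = (u - 2)*(u^3 - u^2 - u + 1) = (u - 2)*(u - 1)*(u^2 - 1) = (u - 2)*(u - 1)^2*(u + 1)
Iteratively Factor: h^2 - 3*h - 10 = (h + 2)*(h - 5)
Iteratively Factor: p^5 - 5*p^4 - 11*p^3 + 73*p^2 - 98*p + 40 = (p - 2)*(p^4 - 3*p^3 - 17*p^2 + 39*p - 20) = (p - 5)*(p - 2)*(p^3 + 2*p^2 - 7*p + 4) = (p - 5)*(p - 2)*(p - 1)*(p^2 + 3*p - 4) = (p - 5)*(p - 2)*(p - 1)^2*(p + 4)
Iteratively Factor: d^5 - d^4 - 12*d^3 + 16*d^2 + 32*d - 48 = (d - 2)*(d^4 + d^3 - 10*d^2 - 4*d + 24) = (d - 2)^2*(d^3 + 3*d^2 - 4*d - 12) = (d - 2)^2*(d + 3)*(d^2 - 4) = (d - 2)^3*(d + 3)*(d + 2)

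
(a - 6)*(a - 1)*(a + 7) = a^3 - 43*a + 42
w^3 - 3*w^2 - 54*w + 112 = (w - 8)*(w - 2)*(w + 7)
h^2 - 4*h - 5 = (h - 5)*(h + 1)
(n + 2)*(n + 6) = n^2 + 8*n + 12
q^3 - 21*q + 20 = (q - 4)*(q - 1)*(q + 5)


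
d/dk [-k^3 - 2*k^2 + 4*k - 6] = -3*k^2 - 4*k + 4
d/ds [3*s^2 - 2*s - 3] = 6*s - 2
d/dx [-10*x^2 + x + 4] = 1 - 20*x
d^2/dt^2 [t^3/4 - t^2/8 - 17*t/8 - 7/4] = 3*t/2 - 1/4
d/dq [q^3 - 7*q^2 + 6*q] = 3*q^2 - 14*q + 6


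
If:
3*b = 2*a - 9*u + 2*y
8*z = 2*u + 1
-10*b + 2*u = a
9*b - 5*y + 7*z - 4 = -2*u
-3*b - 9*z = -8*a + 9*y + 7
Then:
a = 8/161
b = -5/138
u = -151/966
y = -130/161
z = 83/966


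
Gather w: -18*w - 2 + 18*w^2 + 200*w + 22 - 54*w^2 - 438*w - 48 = -36*w^2 - 256*w - 28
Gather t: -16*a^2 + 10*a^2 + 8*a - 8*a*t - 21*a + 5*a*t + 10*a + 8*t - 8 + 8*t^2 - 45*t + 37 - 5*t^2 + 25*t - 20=-6*a^2 - 3*a + 3*t^2 + t*(-3*a - 12) + 9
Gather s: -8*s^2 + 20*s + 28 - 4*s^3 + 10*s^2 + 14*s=-4*s^3 + 2*s^2 + 34*s + 28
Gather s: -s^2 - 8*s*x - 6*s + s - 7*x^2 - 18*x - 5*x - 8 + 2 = -s^2 + s*(-8*x - 5) - 7*x^2 - 23*x - 6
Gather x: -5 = -5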